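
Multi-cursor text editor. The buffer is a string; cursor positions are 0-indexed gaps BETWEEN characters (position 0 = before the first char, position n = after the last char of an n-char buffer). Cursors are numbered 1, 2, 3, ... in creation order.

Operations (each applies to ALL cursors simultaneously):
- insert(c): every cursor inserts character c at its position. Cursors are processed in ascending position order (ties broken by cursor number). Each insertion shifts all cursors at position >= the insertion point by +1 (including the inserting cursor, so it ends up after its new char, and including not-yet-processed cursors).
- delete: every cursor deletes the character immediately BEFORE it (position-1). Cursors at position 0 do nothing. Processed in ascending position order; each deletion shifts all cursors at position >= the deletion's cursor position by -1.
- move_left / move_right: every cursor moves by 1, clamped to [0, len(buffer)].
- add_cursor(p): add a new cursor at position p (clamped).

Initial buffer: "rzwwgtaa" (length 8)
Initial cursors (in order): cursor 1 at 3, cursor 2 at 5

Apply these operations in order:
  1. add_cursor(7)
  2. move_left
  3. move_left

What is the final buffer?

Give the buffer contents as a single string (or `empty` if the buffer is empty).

Answer: rzwwgtaa

Derivation:
After op 1 (add_cursor(7)): buffer="rzwwgtaa" (len 8), cursors c1@3 c2@5 c3@7, authorship ........
After op 2 (move_left): buffer="rzwwgtaa" (len 8), cursors c1@2 c2@4 c3@6, authorship ........
After op 3 (move_left): buffer="rzwwgtaa" (len 8), cursors c1@1 c2@3 c3@5, authorship ........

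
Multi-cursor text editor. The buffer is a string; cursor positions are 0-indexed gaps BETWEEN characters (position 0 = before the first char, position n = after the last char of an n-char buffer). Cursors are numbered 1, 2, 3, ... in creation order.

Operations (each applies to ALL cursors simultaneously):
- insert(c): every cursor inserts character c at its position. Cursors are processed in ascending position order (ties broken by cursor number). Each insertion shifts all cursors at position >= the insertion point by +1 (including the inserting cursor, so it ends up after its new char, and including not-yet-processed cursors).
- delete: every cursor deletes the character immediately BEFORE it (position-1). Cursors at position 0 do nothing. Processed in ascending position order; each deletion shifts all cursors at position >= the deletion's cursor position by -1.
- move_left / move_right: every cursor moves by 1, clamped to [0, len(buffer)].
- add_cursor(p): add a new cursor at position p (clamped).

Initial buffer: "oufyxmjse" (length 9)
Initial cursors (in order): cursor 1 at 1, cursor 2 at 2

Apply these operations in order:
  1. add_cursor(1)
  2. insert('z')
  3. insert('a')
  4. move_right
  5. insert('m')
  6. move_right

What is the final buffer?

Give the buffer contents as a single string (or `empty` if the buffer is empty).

Answer: ozzaaummzafmyxmjse

Derivation:
After op 1 (add_cursor(1)): buffer="oufyxmjse" (len 9), cursors c1@1 c3@1 c2@2, authorship .........
After op 2 (insert('z')): buffer="ozzuzfyxmjse" (len 12), cursors c1@3 c3@3 c2@5, authorship .13.2.......
After op 3 (insert('a')): buffer="ozzaauzafyxmjse" (len 15), cursors c1@5 c3@5 c2@8, authorship .1313.22.......
After op 4 (move_right): buffer="ozzaauzafyxmjse" (len 15), cursors c1@6 c3@6 c2@9, authorship .1313.22.......
After op 5 (insert('m')): buffer="ozzaaummzafmyxmjse" (len 18), cursors c1@8 c3@8 c2@12, authorship .1313.1322.2......
After op 6 (move_right): buffer="ozzaaummzafmyxmjse" (len 18), cursors c1@9 c3@9 c2@13, authorship .1313.1322.2......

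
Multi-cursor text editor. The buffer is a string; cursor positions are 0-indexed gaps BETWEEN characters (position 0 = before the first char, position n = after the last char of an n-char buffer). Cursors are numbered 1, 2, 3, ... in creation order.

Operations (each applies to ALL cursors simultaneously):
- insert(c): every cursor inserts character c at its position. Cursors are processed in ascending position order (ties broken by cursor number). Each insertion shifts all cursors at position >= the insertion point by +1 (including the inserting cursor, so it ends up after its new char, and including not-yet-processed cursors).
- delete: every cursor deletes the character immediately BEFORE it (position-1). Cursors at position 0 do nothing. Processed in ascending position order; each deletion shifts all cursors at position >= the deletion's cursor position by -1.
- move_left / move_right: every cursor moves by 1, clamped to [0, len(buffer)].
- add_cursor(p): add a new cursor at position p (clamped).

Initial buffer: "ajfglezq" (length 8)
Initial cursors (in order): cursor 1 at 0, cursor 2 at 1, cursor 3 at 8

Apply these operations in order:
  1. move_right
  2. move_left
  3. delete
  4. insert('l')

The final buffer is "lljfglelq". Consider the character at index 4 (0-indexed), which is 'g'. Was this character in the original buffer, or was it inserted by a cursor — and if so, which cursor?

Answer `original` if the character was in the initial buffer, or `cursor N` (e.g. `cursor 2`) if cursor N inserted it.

Answer: original

Derivation:
After op 1 (move_right): buffer="ajfglezq" (len 8), cursors c1@1 c2@2 c3@8, authorship ........
After op 2 (move_left): buffer="ajfglezq" (len 8), cursors c1@0 c2@1 c3@7, authorship ........
After op 3 (delete): buffer="jfgleq" (len 6), cursors c1@0 c2@0 c3@5, authorship ......
After op 4 (insert('l')): buffer="lljfglelq" (len 9), cursors c1@2 c2@2 c3@8, authorship 12.....3.
Authorship (.=original, N=cursor N): 1 2 . . . . . 3 .
Index 4: author = original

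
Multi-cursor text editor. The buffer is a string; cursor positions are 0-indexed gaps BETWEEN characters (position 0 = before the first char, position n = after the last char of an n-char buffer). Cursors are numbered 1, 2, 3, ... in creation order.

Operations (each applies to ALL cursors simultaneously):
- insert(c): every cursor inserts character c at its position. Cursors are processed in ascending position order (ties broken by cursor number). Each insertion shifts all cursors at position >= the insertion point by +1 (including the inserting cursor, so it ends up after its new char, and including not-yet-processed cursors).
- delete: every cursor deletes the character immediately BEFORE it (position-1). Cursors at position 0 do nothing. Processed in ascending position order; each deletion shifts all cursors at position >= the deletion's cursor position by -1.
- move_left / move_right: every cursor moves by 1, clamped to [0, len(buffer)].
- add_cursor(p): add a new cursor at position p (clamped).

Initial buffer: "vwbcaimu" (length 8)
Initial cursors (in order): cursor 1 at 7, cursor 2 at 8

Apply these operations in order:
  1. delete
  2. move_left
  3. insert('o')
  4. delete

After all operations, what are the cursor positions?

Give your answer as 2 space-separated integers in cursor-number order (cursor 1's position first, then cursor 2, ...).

Answer: 5 5

Derivation:
After op 1 (delete): buffer="vwbcai" (len 6), cursors c1@6 c2@6, authorship ......
After op 2 (move_left): buffer="vwbcai" (len 6), cursors c1@5 c2@5, authorship ......
After op 3 (insert('o')): buffer="vwbcaooi" (len 8), cursors c1@7 c2@7, authorship .....12.
After op 4 (delete): buffer="vwbcai" (len 6), cursors c1@5 c2@5, authorship ......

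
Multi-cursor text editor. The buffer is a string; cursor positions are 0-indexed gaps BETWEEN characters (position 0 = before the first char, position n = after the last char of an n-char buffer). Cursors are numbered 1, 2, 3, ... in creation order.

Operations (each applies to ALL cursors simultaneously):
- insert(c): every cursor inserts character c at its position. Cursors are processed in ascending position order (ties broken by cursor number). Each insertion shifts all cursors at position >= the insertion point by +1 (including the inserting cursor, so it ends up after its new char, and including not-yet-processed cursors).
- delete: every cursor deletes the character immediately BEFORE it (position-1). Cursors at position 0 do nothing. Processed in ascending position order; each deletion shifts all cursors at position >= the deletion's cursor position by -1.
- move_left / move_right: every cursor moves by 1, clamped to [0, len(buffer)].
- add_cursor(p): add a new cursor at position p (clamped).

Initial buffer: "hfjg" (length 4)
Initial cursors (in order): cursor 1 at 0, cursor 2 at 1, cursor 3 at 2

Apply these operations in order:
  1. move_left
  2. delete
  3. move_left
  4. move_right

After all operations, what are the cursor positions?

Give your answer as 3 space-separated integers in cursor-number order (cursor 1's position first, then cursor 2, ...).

Answer: 1 1 1

Derivation:
After op 1 (move_left): buffer="hfjg" (len 4), cursors c1@0 c2@0 c3@1, authorship ....
After op 2 (delete): buffer="fjg" (len 3), cursors c1@0 c2@0 c3@0, authorship ...
After op 3 (move_left): buffer="fjg" (len 3), cursors c1@0 c2@0 c3@0, authorship ...
After op 4 (move_right): buffer="fjg" (len 3), cursors c1@1 c2@1 c3@1, authorship ...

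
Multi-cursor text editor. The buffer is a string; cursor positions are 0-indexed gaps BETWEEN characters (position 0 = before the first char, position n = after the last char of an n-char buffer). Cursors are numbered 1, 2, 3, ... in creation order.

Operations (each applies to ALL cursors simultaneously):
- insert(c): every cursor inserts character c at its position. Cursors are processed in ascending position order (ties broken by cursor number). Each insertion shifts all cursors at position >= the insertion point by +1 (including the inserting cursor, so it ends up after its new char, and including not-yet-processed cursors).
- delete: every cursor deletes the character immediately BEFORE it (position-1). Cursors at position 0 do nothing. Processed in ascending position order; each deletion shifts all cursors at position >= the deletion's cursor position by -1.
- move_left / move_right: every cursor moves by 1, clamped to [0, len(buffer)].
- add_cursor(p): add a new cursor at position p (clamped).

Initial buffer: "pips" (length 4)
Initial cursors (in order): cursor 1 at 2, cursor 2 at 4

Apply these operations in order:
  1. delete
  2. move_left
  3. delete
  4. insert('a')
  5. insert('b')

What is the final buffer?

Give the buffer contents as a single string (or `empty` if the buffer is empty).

After op 1 (delete): buffer="pp" (len 2), cursors c1@1 c2@2, authorship ..
After op 2 (move_left): buffer="pp" (len 2), cursors c1@0 c2@1, authorship ..
After op 3 (delete): buffer="p" (len 1), cursors c1@0 c2@0, authorship .
After op 4 (insert('a')): buffer="aap" (len 3), cursors c1@2 c2@2, authorship 12.
After op 5 (insert('b')): buffer="aabbp" (len 5), cursors c1@4 c2@4, authorship 1212.

Answer: aabbp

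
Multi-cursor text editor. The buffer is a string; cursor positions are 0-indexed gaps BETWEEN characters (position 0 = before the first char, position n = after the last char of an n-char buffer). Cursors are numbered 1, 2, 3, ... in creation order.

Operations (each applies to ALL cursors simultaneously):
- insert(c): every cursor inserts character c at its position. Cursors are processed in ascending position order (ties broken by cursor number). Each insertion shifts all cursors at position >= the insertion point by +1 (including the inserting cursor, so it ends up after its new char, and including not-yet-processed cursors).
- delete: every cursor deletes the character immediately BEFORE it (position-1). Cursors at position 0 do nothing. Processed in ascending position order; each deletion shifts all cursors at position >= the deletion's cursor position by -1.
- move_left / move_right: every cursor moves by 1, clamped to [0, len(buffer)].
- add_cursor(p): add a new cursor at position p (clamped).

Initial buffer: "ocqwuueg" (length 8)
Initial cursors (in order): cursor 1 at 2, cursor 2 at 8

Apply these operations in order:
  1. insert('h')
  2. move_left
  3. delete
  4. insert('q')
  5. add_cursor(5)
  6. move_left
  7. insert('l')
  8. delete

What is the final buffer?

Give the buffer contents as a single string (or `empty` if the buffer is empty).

Answer: oqhqwuueqh

Derivation:
After op 1 (insert('h')): buffer="ochqwuuegh" (len 10), cursors c1@3 c2@10, authorship ..1......2
After op 2 (move_left): buffer="ochqwuuegh" (len 10), cursors c1@2 c2@9, authorship ..1......2
After op 3 (delete): buffer="ohqwuueh" (len 8), cursors c1@1 c2@7, authorship .1.....2
After op 4 (insert('q')): buffer="oqhqwuueqh" (len 10), cursors c1@2 c2@9, authorship .11.....22
After op 5 (add_cursor(5)): buffer="oqhqwuueqh" (len 10), cursors c1@2 c3@5 c2@9, authorship .11.....22
After op 6 (move_left): buffer="oqhqwuueqh" (len 10), cursors c1@1 c3@4 c2@8, authorship .11.....22
After op 7 (insert('l')): buffer="olqhqlwuuelqh" (len 13), cursors c1@2 c3@6 c2@11, authorship .111.3....222
After op 8 (delete): buffer="oqhqwuueqh" (len 10), cursors c1@1 c3@4 c2@8, authorship .11.....22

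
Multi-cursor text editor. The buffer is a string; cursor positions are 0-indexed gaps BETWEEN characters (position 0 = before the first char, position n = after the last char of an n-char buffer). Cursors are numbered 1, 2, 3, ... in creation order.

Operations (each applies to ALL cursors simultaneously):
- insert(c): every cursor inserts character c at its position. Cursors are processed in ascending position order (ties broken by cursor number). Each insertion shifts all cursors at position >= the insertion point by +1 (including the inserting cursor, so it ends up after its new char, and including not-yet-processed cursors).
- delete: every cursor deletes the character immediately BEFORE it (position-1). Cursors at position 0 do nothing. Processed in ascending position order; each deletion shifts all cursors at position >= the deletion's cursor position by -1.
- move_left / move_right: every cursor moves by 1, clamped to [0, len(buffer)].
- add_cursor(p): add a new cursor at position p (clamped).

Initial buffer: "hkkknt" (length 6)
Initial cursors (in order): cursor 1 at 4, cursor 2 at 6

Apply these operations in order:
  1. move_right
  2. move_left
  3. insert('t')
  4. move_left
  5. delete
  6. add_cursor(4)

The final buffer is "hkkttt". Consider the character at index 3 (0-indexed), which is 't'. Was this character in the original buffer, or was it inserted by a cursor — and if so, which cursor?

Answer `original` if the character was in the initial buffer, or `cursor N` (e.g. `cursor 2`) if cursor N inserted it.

Answer: cursor 1

Derivation:
After op 1 (move_right): buffer="hkkknt" (len 6), cursors c1@5 c2@6, authorship ......
After op 2 (move_left): buffer="hkkknt" (len 6), cursors c1@4 c2@5, authorship ......
After op 3 (insert('t')): buffer="hkkktntt" (len 8), cursors c1@5 c2@7, authorship ....1.2.
After op 4 (move_left): buffer="hkkktntt" (len 8), cursors c1@4 c2@6, authorship ....1.2.
After op 5 (delete): buffer="hkkttt" (len 6), cursors c1@3 c2@4, authorship ...12.
After op 6 (add_cursor(4)): buffer="hkkttt" (len 6), cursors c1@3 c2@4 c3@4, authorship ...12.
Authorship (.=original, N=cursor N): . . . 1 2 .
Index 3: author = 1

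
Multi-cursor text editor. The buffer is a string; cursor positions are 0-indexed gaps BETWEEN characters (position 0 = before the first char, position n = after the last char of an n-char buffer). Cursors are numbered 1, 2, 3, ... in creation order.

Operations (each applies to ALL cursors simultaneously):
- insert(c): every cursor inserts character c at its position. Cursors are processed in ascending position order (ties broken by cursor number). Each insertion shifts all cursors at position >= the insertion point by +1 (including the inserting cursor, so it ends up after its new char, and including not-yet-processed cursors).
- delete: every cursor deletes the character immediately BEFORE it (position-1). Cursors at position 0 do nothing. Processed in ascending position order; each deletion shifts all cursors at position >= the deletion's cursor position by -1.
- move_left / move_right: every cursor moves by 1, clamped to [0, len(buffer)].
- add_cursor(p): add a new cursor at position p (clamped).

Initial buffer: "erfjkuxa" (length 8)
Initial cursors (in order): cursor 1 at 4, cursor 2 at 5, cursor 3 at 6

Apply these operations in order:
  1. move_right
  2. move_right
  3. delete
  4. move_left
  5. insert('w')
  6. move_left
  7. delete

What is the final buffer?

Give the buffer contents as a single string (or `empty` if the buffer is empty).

Answer: erfwk

Derivation:
After op 1 (move_right): buffer="erfjkuxa" (len 8), cursors c1@5 c2@6 c3@7, authorship ........
After op 2 (move_right): buffer="erfjkuxa" (len 8), cursors c1@6 c2@7 c3@8, authorship ........
After op 3 (delete): buffer="erfjk" (len 5), cursors c1@5 c2@5 c3@5, authorship .....
After op 4 (move_left): buffer="erfjk" (len 5), cursors c1@4 c2@4 c3@4, authorship .....
After op 5 (insert('w')): buffer="erfjwwwk" (len 8), cursors c1@7 c2@7 c3@7, authorship ....123.
After op 6 (move_left): buffer="erfjwwwk" (len 8), cursors c1@6 c2@6 c3@6, authorship ....123.
After op 7 (delete): buffer="erfwk" (len 5), cursors c1@3 c2@3 c3@3, authorship ...3.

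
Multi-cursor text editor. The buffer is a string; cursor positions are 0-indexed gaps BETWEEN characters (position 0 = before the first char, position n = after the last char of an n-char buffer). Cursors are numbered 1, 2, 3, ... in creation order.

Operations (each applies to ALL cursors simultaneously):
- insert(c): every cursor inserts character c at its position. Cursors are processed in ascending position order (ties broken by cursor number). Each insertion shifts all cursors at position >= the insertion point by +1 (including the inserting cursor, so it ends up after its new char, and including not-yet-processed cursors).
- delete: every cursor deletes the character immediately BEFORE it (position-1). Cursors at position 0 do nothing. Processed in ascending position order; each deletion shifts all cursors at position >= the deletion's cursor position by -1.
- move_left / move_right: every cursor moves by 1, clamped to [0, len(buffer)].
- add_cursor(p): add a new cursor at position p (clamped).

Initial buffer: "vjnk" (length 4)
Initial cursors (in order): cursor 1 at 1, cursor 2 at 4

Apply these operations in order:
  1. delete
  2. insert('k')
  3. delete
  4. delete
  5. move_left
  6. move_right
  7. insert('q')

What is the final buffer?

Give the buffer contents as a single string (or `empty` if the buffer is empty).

Answer: jqq

Derivation:
After op 1 (delete): buffer="jn" (len 2), cursors c1@0 c2@2, authorship ..
After op 2 (insert('k')): buffer="kjnk" (len 4), cursors c1@1 c2@4, authorship 1..2
After op 3 (delete): buffer="jn" (len 2), cursors c1@0 c2@2, authorship ..
After op 4 (delete): buffer="j" (len 1), cursors c1@0 c2@1, authorship .
After op 5 (move_left): buffer="j" (len 1), cursors c1@0 c2@0, authorship .
After op 6 (move_right): buffer="j" (len 1), cursors c1@1 c2@1, authorship .
After op 7 (insert('q')): buffer="jqq" (len 3), cursors c1@3 c2@3, authorship .12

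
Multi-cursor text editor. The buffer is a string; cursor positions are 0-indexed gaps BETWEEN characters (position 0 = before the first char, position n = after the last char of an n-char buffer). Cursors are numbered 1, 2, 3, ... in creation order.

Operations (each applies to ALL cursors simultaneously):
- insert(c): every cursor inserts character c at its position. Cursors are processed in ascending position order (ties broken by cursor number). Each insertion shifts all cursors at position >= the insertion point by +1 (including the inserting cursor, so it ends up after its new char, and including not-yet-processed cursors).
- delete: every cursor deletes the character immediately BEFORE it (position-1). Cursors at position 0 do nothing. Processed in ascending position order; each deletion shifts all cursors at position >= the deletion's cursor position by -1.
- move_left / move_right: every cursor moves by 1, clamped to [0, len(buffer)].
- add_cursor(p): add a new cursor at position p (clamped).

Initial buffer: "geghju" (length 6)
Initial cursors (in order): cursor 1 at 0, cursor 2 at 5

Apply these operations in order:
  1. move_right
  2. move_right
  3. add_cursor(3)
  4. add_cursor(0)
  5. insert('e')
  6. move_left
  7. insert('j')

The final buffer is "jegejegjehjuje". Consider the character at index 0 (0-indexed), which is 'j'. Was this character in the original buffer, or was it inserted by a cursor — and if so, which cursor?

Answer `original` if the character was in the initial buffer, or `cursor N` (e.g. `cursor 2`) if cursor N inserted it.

Answer: cursor 4

Derivation:
After op 1 (move_right): buffer="geghju" (len 6), cursors c1@1 c2@6, authorship ......
After op 2 (move_right): buffer="geghju" (len 6), cursors c1@2 c2@6, authorship ......
After op 3 (add_cursor(3)): buffer="geghju" (len 6), cursors c1@2 c3@3 c2@6, authorship ......
After op 4 (add_cursor(0)): buffer="geghju" (len 6), cursors c4@0 c1@2 c3@3 c2@6, authorship ......
After op 5 (insert('e')): buffer="egeegehjue" (len 10), cursors c4@1 c1@4 c3@6 c2@10, authorship 4..1.3...2
After op 6 (move_left): buffer="egeegehjue" (len 10), cursors c4@0 c1@3 c3@5 c2@9, authorship 4..1.3...2
After op 7 (insert('j')): buffer="jegejegjehjuje" (len 14), cursors c4@1 c1@5 c3@8 c2@13, authorship 44..11.33...22
Authorship (.=original, N=cursor N): 4 4 . . 1 1 . 3 3 . . . 2 2
Index 0: author = 4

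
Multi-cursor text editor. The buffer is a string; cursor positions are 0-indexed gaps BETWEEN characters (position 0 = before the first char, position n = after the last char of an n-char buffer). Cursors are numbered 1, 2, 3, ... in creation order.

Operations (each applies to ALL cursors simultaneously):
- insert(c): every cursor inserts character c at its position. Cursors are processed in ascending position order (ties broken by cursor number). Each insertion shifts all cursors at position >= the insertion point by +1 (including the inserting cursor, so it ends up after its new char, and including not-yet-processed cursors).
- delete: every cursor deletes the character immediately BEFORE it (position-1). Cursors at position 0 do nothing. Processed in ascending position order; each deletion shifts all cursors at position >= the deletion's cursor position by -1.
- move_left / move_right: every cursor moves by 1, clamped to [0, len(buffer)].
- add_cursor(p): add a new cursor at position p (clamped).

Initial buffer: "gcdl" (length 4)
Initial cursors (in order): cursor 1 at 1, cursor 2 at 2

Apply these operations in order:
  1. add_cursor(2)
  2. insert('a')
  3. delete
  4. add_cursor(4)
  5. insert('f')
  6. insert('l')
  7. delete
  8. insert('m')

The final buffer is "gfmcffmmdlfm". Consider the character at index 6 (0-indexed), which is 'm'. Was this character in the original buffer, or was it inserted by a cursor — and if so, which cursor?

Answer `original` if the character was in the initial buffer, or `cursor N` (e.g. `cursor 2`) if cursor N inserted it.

After op 1 (add_cursor(2)): buffer="gcdl" (len 4), cursors c1@1 c2@2 c3@2, authorship ....
After op 2 (insert('a')): buffer="gacaadl" (len 7), cursors c1@2 c2@5 c3@5, authorship .1.23..
After op 3 (delete): buffer="gcdl" (len 4), cursors c1@1 c2@2 c3@2, authorship ....
After op 4 (add_cursor(4)): buffer="gcdl" (len 4), cursors c1@1 c2@2 c3@2 c4@4, authorship ....
After op 5 (insert('f')): buffer="gfcffdlf" (len 8), cursors c1@2 c2@5 c3@5 c4@8, authorship .1.23..4
After op 6 (insert('l')): buffer="gflcfflldlfl" (len 12), cursors c1@3 c2@8 c3@8 c4@12, authorship .11.2323..44
After op 7 (delete): buffer="gfcffdlf" (len 8), cursors c1@2 c2@5 c3@5 c4@8, authorship .1.23..4
After op 8 (insert('m')): buffer="gfmcffmmdlfm" (len 12), cursors c1@3 c2@8 c3@8 c4@12, authorship .11.2323..44
Authorship (.=original, N=cursor N): . 1 1 . 2 3 2 3 . . 4 4
Index 6: author = 2

Answer: cursor 2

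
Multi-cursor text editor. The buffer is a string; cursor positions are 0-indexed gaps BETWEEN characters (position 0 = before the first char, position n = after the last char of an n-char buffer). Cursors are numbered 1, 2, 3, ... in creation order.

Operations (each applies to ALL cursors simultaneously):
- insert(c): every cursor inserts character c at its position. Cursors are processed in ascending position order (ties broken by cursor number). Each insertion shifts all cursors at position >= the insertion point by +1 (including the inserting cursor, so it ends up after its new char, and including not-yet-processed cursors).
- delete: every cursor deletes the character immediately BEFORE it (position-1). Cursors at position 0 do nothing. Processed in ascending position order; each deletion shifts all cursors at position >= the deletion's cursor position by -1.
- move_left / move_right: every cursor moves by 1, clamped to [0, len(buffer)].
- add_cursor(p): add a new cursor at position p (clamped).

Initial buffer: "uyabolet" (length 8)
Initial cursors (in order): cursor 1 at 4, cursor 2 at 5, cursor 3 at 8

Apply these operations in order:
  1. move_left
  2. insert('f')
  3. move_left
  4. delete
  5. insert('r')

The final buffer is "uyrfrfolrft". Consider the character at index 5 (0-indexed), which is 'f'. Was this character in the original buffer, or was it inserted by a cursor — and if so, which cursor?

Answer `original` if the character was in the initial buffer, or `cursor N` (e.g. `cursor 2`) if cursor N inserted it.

Answer: cursor 2

Derivation:
After op 1 (move_left): buffer="uyabolet" (len 8), cursors c1@3 c2@4 c3@7, authorship ........
After op 2 (insert('f')): buffer="uyafbfoleft" (len 11), cursors c1@4 c2@6 c3@10, authorship ...1.2...3.
After op 3 (move_left): buffer="uyafbfoleft" (len 11), cursors c1@3 c2@5 c3@9, authorship ...1.2...3.
After op 4 (delete): buffer="uyffolft" (len 8), cursors c1@2 c2@3 c3@6, authorship ..12..3.
After op 5 (insert('r')): buffer="uyrfrfolrft" (len 11), cursors c1@3 c2@5 c3@9, authorship ..1122..33.
Authorship (.=original, N=cursor N): . . 1 1 2 2 . . 3 3 .
Index 5: author = 2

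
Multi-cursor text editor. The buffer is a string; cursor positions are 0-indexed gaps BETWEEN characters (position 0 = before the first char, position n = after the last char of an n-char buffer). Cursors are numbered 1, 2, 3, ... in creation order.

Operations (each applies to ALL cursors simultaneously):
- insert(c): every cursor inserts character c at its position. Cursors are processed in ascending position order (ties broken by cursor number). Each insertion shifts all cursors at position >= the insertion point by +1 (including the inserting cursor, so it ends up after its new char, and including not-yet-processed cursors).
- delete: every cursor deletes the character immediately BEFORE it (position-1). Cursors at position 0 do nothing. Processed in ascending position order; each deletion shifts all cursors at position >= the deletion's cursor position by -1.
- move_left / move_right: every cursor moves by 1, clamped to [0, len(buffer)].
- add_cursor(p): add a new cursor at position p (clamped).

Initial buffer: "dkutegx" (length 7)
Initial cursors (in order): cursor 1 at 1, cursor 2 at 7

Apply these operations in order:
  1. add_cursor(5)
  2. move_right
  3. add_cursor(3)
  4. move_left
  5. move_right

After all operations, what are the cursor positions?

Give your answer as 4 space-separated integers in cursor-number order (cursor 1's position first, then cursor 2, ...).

Answer: 2 7 6 3

Derivation:
After op 1 (add_cursor(5)): buffer="dkutegx" (len 7), cursors c1@1 c3@5 c2@7, authorship .......
After op 2 (move_right): buffer="dkutegx" (len 7), cursors c1@2 c3@6 c2@7, authorship .......
After op 3 (add_cursor(3)): buffer="dkutegx" (len 7), cursors c1@2 c4@3 c3@6 c2@7, authorship .......
After op 4 (move_left): buffer="dkutegx" (len 7), cursors c1@1 c4@2 c3@5 c2@6, authorship .......
After op 5 (move_right): buffer="dkutegx" (len 7), cursors c1@2 c4@3 c3@6 c2@7, authorship .......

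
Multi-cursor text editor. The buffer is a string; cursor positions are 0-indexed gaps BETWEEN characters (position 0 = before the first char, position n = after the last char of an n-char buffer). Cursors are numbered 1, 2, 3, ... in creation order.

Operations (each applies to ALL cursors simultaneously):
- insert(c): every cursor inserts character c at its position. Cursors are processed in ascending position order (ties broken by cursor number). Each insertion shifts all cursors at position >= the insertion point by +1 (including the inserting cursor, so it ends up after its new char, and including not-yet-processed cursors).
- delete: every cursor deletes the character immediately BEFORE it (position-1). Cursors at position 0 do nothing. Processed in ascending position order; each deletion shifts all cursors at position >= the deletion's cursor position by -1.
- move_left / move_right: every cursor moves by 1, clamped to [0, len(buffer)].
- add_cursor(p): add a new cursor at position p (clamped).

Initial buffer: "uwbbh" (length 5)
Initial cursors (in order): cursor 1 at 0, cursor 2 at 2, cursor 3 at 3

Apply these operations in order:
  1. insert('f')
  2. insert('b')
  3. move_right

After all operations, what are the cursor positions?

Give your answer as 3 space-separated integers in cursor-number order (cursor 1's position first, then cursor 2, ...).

Answer: 3 7 10

Derivation:
After op 1 (insert('f')): buffer="fuwfbfbh" (len 8), cursors c1@1 c2@4 c3@6, authorship 1..2.3..
After op 2 (insert('b')): buffer="fbuwfbbfbbh" (len 11), cursors c1@2 c2@6 c3@9, authorship 11..22.33..
After op 3 (move_right): buffer="fbuwfbbfbbh" (len 11), cursors c1@3 c2@7 c3@10, authorship 11..22.33..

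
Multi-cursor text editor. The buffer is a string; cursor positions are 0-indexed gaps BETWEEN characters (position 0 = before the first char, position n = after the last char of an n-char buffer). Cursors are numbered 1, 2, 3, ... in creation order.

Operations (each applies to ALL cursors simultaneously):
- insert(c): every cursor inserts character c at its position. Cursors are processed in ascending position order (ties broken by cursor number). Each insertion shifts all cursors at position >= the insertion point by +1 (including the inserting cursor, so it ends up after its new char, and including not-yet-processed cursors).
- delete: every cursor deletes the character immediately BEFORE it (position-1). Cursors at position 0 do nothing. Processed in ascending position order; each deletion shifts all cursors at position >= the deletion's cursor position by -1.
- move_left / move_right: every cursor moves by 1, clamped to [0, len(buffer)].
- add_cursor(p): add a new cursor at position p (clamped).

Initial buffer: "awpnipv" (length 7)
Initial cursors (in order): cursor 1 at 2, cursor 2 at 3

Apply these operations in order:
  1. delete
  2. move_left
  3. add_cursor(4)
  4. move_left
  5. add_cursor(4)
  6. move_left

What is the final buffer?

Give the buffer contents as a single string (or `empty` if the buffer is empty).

After op 1 (delete): buffer="anipv" (len 5), cursors c1@1 c2@1, authorship .....
After op 2 (move_left): buffer="anipv" (len 5), cursors c1@0 c2@0, authorship .....
After op 3 (add_cursor(4)): buffer="anipv" (len 5), cursors c1@0 c2@0 c3@4, authorship .....
After op 4 (move_left): buffer="anipv" (len 5), cursors c1@0 c2@0 c3@3, authorship .....
After op 5 (add_cursor(4)): buffer="anipv" (len 5), cursors c1@0 c2@0 c3@3 c4@4, authorship .....
After op 6 (move_left): buffer="anipv" (len 5), cursors c1@0 c2@0 c3@2 c4@3, authorship .....

Answer: anipv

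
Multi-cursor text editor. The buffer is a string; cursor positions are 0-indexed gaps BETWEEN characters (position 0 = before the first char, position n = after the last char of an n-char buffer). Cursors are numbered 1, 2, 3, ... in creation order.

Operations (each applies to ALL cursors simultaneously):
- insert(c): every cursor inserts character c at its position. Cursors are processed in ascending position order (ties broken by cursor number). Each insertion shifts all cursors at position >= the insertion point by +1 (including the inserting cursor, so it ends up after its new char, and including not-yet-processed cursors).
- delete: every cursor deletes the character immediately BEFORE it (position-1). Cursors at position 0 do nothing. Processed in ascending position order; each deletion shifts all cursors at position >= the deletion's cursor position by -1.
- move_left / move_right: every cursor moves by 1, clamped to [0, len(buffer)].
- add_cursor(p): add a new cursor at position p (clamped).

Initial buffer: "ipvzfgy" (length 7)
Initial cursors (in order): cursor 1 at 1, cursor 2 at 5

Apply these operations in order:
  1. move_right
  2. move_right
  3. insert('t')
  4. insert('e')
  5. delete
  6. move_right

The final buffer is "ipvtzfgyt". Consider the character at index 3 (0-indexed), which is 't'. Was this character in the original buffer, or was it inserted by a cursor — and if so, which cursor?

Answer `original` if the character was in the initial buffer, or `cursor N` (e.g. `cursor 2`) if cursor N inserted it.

After op 1 (move_right): buffer="ipvzfgy" (len 7), cursors c1@2 c2@6, authorship .......
After op 2 (move_right): buffer="ipvzfgy" (len 7), cursors c1@3 c2@7, authorship .......
After op 3 (insert('t')): buffer="ipvtzfgyt" (len 9), cursors c1@4 c2@9, authorship ...1....2
After op 4 (insert('e')): buffer="ipvtezfgyte" (len 11), cursors c1@5 c2@11, authorship ...11....22
After op 5 (delete): buffer="ipvtzfgyt" (len 9), cursors c1@4 c2@9, authorship ...1....2
After op 6 (move_right): buffer="ipvtzfgyt" (len 9), cursors c1@5 c2@9, authorship ...1....2
Authorship (.=original, N=cursor N): . . . 1 . . . . 2
Index 3: author = 1

Answer: cursor 1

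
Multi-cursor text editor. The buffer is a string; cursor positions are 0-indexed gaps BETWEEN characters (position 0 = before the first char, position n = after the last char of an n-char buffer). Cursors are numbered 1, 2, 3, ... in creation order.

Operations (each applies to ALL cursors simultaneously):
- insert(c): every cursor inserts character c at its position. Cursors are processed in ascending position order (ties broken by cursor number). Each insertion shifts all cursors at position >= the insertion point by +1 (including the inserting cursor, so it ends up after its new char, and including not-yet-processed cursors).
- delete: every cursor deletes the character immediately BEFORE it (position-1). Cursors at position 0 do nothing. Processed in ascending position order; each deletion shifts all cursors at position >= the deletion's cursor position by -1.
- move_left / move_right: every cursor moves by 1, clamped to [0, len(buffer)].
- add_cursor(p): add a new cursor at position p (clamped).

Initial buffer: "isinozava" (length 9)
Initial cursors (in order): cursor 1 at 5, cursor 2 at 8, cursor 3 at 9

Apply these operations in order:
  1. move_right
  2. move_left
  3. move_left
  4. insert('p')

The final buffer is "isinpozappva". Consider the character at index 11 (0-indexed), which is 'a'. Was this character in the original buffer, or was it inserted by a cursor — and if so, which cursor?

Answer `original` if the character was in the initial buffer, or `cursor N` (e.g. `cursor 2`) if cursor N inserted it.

Answer: original

Derivation:
After op 1 (move_right): buffer="isinozava" (len 9), cursors c1@6 c2@9 c3@9, authorship .........
After op 2 (move_left): buffer="isinozava" (len 9), cursors c1@5 c2@8 c3@8, authorship .........
After op 3 (move_left): buffer="isinozava" (len 9), cursors c1@4 c2@7 c3@7, authorship .........
After op 4 (insert('p')): buffer="isinpozappva" (len 12), cursors c1@5 c2@10 c3@10, authorship ....1...23..
Authorship (.=original, N=cursor N): . . . . 1 . . . 2 3 . .
Index 11: author = original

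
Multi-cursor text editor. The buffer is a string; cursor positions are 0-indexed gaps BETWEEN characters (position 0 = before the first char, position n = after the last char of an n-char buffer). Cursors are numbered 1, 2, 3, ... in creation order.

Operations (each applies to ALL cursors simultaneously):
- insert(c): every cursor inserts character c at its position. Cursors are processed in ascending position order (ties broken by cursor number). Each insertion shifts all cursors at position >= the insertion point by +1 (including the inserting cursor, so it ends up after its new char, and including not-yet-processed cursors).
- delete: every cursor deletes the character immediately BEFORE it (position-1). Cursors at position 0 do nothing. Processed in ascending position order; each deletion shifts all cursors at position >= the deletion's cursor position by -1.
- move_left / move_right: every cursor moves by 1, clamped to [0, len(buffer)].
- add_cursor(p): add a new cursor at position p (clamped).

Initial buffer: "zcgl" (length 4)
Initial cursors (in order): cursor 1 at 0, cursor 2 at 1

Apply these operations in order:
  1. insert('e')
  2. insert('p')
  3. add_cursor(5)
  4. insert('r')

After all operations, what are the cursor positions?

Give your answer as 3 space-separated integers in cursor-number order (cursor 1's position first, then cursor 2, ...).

After op 1 (insert('e')): buffer="ezecgl" (len 6), cursors c1@1 c2@3, authorship 1.2...
After op 2 (insert('p')): buffer="epzepcgl" (len 8), cursors c1@2 c2@5, authorship 11.22...
After op 3 (add_cursor(5)): buffer="epzepcgl" (len 8), cursors c1@2 c2@5 c3@5, authorship 11.22...
After op 4 (insert('r')): buffer="eprzeprrcgl" (len 11), cursors c1@3 c2@8 c3@8, authorship 111.2223...

Answer: 3 8 8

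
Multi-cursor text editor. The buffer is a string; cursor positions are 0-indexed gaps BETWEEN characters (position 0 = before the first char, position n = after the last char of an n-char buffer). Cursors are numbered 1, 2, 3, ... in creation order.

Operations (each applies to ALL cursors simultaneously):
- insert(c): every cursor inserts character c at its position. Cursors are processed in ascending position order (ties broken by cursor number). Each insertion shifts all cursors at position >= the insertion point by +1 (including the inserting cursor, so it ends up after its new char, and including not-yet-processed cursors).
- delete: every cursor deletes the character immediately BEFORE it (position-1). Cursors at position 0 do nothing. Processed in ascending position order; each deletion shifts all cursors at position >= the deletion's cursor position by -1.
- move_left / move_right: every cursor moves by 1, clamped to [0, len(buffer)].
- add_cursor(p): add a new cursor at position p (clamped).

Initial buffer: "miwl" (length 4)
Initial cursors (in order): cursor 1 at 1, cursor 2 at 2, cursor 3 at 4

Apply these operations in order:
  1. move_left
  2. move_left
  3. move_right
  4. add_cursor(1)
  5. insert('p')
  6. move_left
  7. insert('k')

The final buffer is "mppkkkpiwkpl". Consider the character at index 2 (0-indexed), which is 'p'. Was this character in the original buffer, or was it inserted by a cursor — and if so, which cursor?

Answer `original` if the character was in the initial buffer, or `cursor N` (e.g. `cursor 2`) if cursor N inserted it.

Answer: cursor 2

Derivation:
After op 1 (move_left): buffer="miwl" (len 4), cursors c1@0 c2@1 c3@3, authorship ....
After op 2 (move_left): buffer="miwl" (len 4), cursors c1@0 c2@0 c3@2, authorship ....
After op 3 (move_right): buffer="miwl" (len 4), cursors c1@1 c2@1 c3@3, authorship ....
After op 4 (add_cursor(1)): buffer="miwl" (len 4), cursors c1@1 c2@1 c4@1 c3@3, authorship ....
After op 5 (insert('p')): buffer="mpppiwpl" (len 8), cursors c1@4 c2@4 c4@4 c3@7, authorship .124..3.
After op 6 (move_left): buffer="mpppiwpl" (len 8), cursors c1@3 c2@3 c4@3 c3@6, authorship .124..3.
After op 7 (insert('k')): buffer="mppkkkpiwkpl" (len 12), cursors c1@6 c2@6 c4@6 c3@10, authorship .121244..33.
Authorship (.=original, N=cursor N): . 1 2 1 2 4 4 . . 3 3 .
Index 2: author = 2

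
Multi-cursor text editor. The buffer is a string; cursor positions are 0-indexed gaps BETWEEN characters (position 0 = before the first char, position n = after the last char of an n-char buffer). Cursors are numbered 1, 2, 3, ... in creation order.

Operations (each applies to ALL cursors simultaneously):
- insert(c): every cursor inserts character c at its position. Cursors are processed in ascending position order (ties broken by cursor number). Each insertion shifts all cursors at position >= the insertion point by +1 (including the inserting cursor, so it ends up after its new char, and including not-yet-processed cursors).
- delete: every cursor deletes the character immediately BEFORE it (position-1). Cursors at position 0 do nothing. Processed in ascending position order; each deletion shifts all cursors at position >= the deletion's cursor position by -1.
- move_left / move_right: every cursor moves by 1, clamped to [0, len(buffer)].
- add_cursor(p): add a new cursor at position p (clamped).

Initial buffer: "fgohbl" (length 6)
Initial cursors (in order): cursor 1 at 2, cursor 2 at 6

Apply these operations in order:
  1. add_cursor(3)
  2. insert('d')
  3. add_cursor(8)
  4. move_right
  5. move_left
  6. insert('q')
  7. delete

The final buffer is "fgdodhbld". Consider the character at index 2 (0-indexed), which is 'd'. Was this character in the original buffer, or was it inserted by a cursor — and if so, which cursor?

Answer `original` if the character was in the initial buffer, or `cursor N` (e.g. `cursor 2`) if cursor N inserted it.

Answer: cursor 1

Derivation:
After op 1 (add_cursor(3)): buffer="fgohbl" (len 6), cursors c1@2 c3@3 c2@6, authorship ......
After op 2 (insert('d')): buffer="fgdodhbld" (len 9), cursors c1@3 c3@5 c2@9, authorship ..1.3...2
After op 3 (add_cursor(8)): buffer="fgdodhbld" (len 9), cursors c1@3 c3@5 c4@8 c2@9, authorship ..1.3...2
After op 4 (move_right): buffer="fgdodhbld" (len 9), cursors c1@4 c3@6 c2@9 c4@9, authorship ..1.3...2
After op 5 (move_left): buffer="fgdodhbld" (len 9), cursors c1@3 c3@5 c2@8 c4@8, authorship ..1.3...2
After op 6 (insert('q')): buffer="fgdqodqhblqqd" (len 13), cursors c1@4 c3@7 c2@12 c4@12, authorship ..11.33...242
After op 7 (delete): buffer="fgdodhbld" (len 9), cursors c1@3 c3@5 c2@8 c4@8, authorship ..1.3...2
Authorship (.=original, N=cursor N): . . 1 . 3 . . . 2
Index 2: author = 1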